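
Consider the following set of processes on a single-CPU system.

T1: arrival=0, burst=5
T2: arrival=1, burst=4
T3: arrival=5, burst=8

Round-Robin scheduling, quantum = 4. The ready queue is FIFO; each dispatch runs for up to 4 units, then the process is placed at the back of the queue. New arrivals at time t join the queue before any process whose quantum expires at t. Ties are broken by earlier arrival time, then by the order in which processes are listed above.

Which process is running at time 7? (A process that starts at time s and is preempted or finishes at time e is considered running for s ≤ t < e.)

T2

Schedule: | T1 0-4 | T2 4-8 | T1 8-9 | T3 9-17 |
Completion: T1=9  T2=8  T3=17
Turnaround (C−A): T1=9  T2=7  T3=12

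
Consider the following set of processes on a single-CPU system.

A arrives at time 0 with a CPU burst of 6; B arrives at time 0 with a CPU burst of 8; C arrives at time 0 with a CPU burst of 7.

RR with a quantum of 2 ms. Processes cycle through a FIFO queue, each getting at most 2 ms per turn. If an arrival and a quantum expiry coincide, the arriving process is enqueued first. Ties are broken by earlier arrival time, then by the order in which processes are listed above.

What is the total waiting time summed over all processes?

Schedule: | A 0-2 | B 2-4 | C 4-6 | A 6-8 | B 8-10 | C 10-12 | A 12-14 | B 14-16 | C 16-18 | B 18-20 | C 20-21 |
Completion: A=14  B=20  C=21
Turnaround (C−A): A=14  B=20  C=21
Waiting = turnaround − burst: A=8, B=12, C=14
Total waiting = 8 + 12 + 14 = 34

34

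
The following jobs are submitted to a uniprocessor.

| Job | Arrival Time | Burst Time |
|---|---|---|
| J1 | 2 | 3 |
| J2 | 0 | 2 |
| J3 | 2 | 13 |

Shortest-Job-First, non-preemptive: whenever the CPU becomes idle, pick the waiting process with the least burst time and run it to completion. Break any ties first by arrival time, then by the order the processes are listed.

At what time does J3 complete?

Gantt: | J2 0-2 | J1 2-5 | J3 5-18 |
Completion: J1=5  J2=2  J3=18
Turnaround (C−A): J1=3  J2=2  J3=16

18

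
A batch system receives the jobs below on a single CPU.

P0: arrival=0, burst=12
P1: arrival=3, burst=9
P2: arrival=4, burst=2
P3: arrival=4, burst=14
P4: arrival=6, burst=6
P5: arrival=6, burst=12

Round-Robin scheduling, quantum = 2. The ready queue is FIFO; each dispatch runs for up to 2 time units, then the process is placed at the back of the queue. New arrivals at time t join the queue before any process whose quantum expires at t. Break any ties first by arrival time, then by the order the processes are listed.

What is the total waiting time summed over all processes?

Schedule: | P0 0-4 | P1 4-6 | P2 6-8 | P3 8-10 | P0 10-12 | P4 12-14 | P5 14-16 | P1 16-18 | P3 18-20 | P0 20-22 | P4 22-24 | P5 24-26 | P1 26-28 | P3 28-30 | P0 30-32 | P4 32-34 | P5 34-36 | P1 36-38 | P3 38-40 | P0 40-42 | P5 42-44 | P1 44-45 | P3 45-47 | P5 47-49 | P3 49-51 | P5 51-53 | P3 53-55 |
Completion: P0=42  P1=45  P2=8  P3=55  P4=34  P5=53
Waiting = turnaround − burst: P0=30, P1=33, P2=2, P3=37, P4=22, P5=35
Total waiting = 30 + 33 + 2 + 37 + 22 + 35 = 159

159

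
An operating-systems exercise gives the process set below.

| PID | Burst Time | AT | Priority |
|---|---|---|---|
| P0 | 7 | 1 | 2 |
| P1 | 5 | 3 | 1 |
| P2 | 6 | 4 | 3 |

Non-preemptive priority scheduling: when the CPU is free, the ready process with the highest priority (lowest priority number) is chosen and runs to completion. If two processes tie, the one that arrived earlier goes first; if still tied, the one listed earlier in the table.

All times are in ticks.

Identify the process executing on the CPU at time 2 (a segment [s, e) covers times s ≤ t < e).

Gantt: | idle 0-1 | P0 1-8 | P1 8-13 | P2 13-19 |
Completion: P0=8  P1=13  P2=19
Turnaround (C−A): P0=7  P1=10  P2=15

P0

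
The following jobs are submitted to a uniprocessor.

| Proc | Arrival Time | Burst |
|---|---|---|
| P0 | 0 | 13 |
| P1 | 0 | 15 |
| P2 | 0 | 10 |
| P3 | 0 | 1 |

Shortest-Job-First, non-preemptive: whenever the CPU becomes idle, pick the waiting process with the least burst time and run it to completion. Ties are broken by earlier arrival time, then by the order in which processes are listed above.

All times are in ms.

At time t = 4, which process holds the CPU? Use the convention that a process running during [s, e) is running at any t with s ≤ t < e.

Schedule: | P3 0-1 | P2 1-11 | P0 11-24 | P1 24-39 |
Completion: P0=24  P1=39  P2=11  P3=1
Turnaround (C−A): P0=24  P1=39  P2=11  P3=1

P2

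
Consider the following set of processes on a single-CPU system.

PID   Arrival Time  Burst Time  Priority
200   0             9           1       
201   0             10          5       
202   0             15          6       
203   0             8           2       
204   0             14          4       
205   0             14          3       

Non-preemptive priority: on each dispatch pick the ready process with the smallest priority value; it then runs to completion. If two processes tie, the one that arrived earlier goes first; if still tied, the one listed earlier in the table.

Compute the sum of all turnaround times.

Schedule: | 200 0-9 | 203 9-17 | 205 17-31 | 204 31-45 | 201 45-55 | 202 55-70 |
Completion: 200=9  201=55  202=70  203=17  204=45  205=31
Turnaround (C−A): 200=9  201=55  202=70  203=17  204=45  205=31
Turnaround = completion − arrival: 200=9, 201=55, 202=70, 203=17, 204=45, 205=31
Total turnaround = 9 + 55 + 70 + 17 + 45 + 31 = 227

227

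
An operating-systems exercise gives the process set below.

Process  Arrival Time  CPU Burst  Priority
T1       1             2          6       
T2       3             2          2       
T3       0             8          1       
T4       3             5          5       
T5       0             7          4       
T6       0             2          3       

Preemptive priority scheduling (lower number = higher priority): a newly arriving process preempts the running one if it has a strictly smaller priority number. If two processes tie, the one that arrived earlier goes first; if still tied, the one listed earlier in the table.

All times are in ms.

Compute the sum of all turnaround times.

92

Timeline: | T3 0-8 | T2 8-10 | T6 10-12 | T5 12-19 | T4 19-24 | T1 24-26 |
Completion: T1=26  T2=10  T3=8  T4=24  T5=19  T6=12
Turnaround (C−A): T1=25  T2=7  T3=8  T4=21  T5=19  T6=12
Turnaround = completion − arrival: T1=25, T2=7, T3=8, T4=21, T5=19, T6=12
Total turnaround = 25 + 7 + 8 + 21 + 19 + 12 = 92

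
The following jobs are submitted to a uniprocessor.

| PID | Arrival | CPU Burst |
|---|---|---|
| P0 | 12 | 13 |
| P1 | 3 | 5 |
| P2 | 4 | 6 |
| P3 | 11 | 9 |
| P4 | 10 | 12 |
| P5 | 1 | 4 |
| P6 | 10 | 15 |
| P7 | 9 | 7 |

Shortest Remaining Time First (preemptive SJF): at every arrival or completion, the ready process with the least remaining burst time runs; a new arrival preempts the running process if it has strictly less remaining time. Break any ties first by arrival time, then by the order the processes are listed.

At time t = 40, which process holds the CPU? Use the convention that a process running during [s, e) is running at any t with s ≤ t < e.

P4

Gantt: | idle 0-1 | P5 1-5 | P1 5-10 | P2 10-16 | P7 16-23 | P3 23-32 | P4 32-44 | P0 44-57 | P6 57-72 |
Completion: P0=57  P1=10  P2=16  P3=32  P4=44  P5=5  P6=72  P7=23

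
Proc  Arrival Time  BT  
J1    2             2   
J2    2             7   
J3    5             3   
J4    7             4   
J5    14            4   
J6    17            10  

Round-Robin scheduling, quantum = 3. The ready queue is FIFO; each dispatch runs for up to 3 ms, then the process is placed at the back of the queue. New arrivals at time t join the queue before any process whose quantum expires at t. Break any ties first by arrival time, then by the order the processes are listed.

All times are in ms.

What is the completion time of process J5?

25

Timeline: | idle 0-2 | J1 2-4 | J2 4-7 | J3 7-10 | J4 10-13 | J2 13-16 | J4 16-17 | J5 17-20 | J2 20-21 | J6 21-24 | J5 24-25 | J6 25-32 |
Completion: J1=4  J2=21  J3=10  J4=17  J5=25  J6=32
Turnaround (C−A): J1=2  J2=19  J3=5  J4=10  J5=11  J6=15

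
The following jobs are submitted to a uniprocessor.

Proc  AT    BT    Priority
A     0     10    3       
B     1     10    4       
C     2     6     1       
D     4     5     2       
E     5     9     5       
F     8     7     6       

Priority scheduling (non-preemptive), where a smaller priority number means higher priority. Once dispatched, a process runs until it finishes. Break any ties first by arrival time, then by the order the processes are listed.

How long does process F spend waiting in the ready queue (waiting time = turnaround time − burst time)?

32

Timeline: | A 0-10 | C 10-16 | D 16-21 | B 21-31 | E 31-40 | F 40-47 |
Completion: A=10  B=31  C=16  D=21  E=40  F=47
Waiting(F) = turnaround − burst = 39 − 7 = 32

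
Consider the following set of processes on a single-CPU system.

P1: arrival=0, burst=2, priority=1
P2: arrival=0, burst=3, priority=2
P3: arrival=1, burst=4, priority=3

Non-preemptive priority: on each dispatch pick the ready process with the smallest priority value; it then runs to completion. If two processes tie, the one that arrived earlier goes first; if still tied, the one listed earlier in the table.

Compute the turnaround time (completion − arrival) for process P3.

Schedule: | P1 0-2 | P2 2-5 | P3 5-9 |
Completion: P1=2  P2=5  P3=9
Turnaround (C−A): P1=2  P2=5  P3=8
Turnaround(P3) = completion − arrival = 9 − 1 = 8

8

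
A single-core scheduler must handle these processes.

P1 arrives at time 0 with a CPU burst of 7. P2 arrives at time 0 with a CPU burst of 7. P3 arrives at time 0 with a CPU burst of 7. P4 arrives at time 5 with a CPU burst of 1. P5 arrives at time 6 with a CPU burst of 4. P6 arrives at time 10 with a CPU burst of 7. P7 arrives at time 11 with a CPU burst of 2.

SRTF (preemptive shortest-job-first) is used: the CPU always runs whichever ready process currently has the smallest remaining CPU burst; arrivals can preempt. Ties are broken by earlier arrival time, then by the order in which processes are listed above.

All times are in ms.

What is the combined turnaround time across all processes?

Timeline: | P1 0-5 | P4 5-6 | P1 6-8 | P5 8-12 | P7 12-14 | P2 14-21 | P3 21-28 | P6 28-35 |
Completion: P1=8  P2=21  P3=28  P4=6  P5=12  P6=35  P7=14
Turnaround (C−A): P1=8  P2=21  P3=28  P4=1  P5=6  P6=25  P7=3
Turnaround = completion − arrival: P1=8, P2=21, P3=28, P4=1, P5=6, P6=25, P7=3
Total turnaround = 8 + 21 + 28 + 1 + 6 + 25 + 3 = 92

92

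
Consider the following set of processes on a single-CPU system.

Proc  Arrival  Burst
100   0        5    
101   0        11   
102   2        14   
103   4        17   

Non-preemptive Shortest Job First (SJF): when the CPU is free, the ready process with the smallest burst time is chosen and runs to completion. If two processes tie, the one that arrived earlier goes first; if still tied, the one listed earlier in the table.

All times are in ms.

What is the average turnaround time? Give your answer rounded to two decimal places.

Schedule: | 100 0-5 | 101 5-16 | 102 16-30 | 103 30-47 |
Completion: 100=5  101=16  102=30  103=47
Turnaround (C−A): 100=5  101=16  102=28  103=43
Turnaround times: 100=5, 101=16, 102=28, 103=43
Average turnaround = (5+16+28+43) / 4 = 92/4 = 23.00

23.00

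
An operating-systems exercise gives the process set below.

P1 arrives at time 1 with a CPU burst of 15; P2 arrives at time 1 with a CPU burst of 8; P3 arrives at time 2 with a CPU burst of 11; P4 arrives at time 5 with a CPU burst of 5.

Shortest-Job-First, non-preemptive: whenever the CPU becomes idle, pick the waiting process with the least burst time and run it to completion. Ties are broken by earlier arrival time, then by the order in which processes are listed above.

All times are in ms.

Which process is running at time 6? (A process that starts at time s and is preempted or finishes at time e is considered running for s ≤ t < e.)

P2

Gantt: | idle 0-1 | P2 1-9 | P4 9-14 | P3 14-25 | P1 25-40 |
Completion: P1=40  P2=9  P3=25  P4=14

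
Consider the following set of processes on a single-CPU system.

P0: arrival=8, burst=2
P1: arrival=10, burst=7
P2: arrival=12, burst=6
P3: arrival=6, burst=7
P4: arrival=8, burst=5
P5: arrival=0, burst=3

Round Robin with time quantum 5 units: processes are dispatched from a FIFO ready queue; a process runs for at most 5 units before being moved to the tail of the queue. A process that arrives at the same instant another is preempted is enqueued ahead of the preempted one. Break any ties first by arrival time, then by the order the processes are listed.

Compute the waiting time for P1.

Schedule: | P5 0-3 | idle 3-6 | P3 6-11 | P0 11-13 | P4 13-18 | P1 18-23 | P3 23-25 | P2 25-30 | P1 30-32 | P2 32-33 |
Completion: P0=13  P1=32  P2=33  P3=25  P4=18  P5=3
Turnaround (C−A): P0=5  P1=22  P2=21  P3=19  P4=10  P5=3
Waiting(P1) = turnaround − burst = 22 − 7 = 15

15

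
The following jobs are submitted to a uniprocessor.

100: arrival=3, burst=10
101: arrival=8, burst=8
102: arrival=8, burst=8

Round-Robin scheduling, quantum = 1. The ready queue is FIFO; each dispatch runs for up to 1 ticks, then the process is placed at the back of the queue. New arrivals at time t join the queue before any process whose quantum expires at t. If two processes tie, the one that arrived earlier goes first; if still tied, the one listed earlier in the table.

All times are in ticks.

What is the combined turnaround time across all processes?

61

Timeline: | idle 0-3 | 100 3-8 | 101 8-9 | 102 9-10 | 100 10-11 | 101 11-12 | 102 12-13 | 100 13-14 | 101 14-15 | 102 15-16 | 100 16-17 | 101 17-18 | 102 18-19 | 100 19-20 | 101 20-21 | 102 21-22 | 100 22-23 | 101 23-24 | 102 24-25 | 101 25-26 | 102 26-27 | 101 27-28 | 102 28-29 |
Completion: 100=23  101=28  102=29
Turnaround (C−A): 100=20  101=20  102=21
Turnaround = completion − arrival: 100=20, 101=20, 102=21
Total turnaround = 20 + 20 + 21 = 61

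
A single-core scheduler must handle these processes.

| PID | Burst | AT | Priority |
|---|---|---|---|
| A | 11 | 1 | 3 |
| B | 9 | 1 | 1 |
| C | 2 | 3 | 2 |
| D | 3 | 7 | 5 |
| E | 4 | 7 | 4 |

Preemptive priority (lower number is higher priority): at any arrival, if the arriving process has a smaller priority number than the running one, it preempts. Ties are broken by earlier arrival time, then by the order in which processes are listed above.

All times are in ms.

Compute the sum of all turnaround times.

Gantt: | idle 0-1 | B 1-10 | C 10-12 | A 12-23 | E 23-27 | D 27-30 |
Completion: A=23  B=10  C=12  D=30  E=27
Turnaround (C−A): A=22  B=9  C=9  D=23  E=20
Turnaround = completion − arrival: A=22, B=9, C=9, D=23, E=20
Total turnaround = 22 + 9 + 9 + 23 + 20 = 83

83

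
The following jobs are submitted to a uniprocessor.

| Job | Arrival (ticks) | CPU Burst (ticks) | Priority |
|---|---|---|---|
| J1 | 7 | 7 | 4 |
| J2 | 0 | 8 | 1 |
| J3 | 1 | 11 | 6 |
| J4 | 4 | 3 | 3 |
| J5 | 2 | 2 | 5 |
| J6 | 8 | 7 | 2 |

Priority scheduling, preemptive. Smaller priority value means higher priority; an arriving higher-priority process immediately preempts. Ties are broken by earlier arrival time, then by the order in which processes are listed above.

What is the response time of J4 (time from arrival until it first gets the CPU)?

Gantt: | J2 0-8 | J6 8-15 | J4 15-18 | J1 18-25 | J5 25-27 | J3 27-38 |
Completion: J1=25  J2=8  J3=38  J4=18  J5=27  J6=15
Turnaround (C−A): J1=18  J2=8  J3=37  J4=14  J5=25  J6=7
Response(J4) = first start − arrival = 15 − 4 = 11

11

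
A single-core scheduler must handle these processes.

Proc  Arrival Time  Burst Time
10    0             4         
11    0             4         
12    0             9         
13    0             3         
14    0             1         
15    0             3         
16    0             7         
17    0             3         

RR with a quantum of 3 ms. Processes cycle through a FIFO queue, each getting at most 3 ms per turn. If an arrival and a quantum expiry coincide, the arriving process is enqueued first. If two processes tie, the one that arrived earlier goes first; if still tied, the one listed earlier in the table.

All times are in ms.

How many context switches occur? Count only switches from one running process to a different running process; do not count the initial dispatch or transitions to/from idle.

13

Schedule: | 10 0-3 | 11 3-6 | 12 6-9 | 13 9-12 | 14 12-13 | 15 13-16 | 16 16-19 | 17 19-22 | 10 22-23 | 11 23-24 | 12 24-27 | 16 27-30 | 12 30-33 | 16 33-34 |
Completion: 10=23  11=24  12=33  13=12  14=13  15=16  16=34  17=22
Turnaround (C−A): 10=23  11=24  12=33  13=12  14=13  15=16  16=34  17=22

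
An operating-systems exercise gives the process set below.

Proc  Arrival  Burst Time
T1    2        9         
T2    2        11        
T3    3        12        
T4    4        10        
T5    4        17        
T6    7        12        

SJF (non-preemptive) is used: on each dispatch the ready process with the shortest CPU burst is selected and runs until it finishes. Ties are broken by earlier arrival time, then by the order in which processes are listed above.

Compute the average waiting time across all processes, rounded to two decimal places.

Schedule: | idle 0-2 | T1 2-11 | T4 11-21 | T2 21-32 | T3 32-44 | T6 44-56 | T5 56-73 |
Completion: T1=11  T2=32  T3=44  T4=21  T5=73  T6=56
Waiting times: T1=0, T2=19, T3=29, T4=7, T5=52, T6=37
Average waiting = (0+19+29+7+52+37) / 6 = 144/6 = 24.00

24.00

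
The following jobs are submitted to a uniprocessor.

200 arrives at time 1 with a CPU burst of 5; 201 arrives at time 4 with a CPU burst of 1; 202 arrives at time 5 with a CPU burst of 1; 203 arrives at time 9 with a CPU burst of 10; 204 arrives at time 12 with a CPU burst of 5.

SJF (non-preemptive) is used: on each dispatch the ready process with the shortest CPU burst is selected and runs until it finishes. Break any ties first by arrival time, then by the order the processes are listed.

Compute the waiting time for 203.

Timeline: | idle 0-1 | 200 1-6 | 201 6-7 | 202 7-8 | idle 8-9 | 203 9-19 | 204 19-24 |
Completion: 200=6  201=7  202=8  203=19  204=24
Turnaround (C−A): 200=5  201=3  202=3  203=10  204=12
Waiting(203) = turnaround − burst = 10 − 10 = 0

0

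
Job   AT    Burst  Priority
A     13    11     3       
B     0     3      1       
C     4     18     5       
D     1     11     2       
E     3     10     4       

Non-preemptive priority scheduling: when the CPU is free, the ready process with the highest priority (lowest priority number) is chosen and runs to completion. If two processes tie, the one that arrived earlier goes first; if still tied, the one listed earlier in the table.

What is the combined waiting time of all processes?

Timeline: | B 0-3 | D 3-14 | A 14-25 | E 25-35 | C 35-53 |
Completion: A=25  B=3  C=53  D=14  E=35
Waiting = turnaround − burst: A=1, B=0, C=31, D=2, E=22
Total waiting = 1 + 0 + 31 + 2 + 22 = 56

56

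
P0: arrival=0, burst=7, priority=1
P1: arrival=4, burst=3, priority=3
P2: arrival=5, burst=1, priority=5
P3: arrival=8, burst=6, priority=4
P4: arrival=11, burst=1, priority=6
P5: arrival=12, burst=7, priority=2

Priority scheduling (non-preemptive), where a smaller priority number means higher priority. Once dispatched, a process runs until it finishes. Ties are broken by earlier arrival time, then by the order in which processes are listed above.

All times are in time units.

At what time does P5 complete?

Schedule: | P0 0-7 | P1 7-10 | P3 10-16 | P5 16-23 | P2 23-24 | P4 24-25 |
Completion: P0=7  P1=10  P2=24  P3=16  P4=25  P5=23

23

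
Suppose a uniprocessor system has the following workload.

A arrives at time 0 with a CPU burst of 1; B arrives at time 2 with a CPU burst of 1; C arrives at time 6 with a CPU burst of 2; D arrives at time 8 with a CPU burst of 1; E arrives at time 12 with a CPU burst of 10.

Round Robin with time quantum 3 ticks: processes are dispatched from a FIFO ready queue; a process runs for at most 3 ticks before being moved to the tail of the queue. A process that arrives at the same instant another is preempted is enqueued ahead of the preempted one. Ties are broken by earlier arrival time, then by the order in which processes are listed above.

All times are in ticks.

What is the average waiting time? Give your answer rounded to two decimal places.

Timeline: | A 0-1 | idle 1-2 | B 2-3 | idle 3-6 | C 6-8 | D 8-9 | idle 9-12 | E 12-22 |
Completion: A=1  B=3  C=8  D=9  E=22
Waiting times: A=0, B=0, C=0, D=0, E=0
Average waiting = (0+0+0+0+0) / 5 = 0/5 = 0.00

0.00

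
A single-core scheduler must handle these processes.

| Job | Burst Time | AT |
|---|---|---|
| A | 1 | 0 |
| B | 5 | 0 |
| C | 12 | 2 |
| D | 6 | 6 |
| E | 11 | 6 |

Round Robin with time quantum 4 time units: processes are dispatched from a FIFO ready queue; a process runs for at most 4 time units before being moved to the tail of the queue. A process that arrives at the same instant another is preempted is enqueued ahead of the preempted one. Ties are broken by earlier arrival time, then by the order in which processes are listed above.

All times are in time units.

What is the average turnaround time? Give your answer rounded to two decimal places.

Schedule: | A 0-1 | B 1-5 | C 5-9 | B 9-10 | D 10-14 | E 14-18 | C 18-22 | D 22-24 | E 24-28 | C 28-32 | E 32-35 |
Completion: A=1  B=10  C=32  D=24  E=35
Turnaround (C−A): A=1  B=10  C=30  D=18  E=29
Turnaround times: A=1, B=10, C=30, D=18, E=29
Average turnaround = (1+10+30+18+29) / 5 = 88/5 = 17.60

17.60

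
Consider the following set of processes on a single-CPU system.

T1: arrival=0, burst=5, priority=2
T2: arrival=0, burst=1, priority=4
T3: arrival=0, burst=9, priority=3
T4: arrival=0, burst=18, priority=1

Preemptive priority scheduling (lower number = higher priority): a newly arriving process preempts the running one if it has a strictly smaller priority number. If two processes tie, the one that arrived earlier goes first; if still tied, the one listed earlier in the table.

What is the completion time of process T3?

Schedule: | T4 0-18 | T1 18-23 | T3 23-32 | T2 32-33 |
Completion: T1=23  T2=33  T3=32  T4=18

32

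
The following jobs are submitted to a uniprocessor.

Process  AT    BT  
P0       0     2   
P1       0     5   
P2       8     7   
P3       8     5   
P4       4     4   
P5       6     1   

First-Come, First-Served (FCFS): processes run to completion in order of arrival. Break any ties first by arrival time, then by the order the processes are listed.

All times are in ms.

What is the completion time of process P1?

Timeline: | P0 0-2 | P1 2-7 | P4 7-11 | P5 11-12 | P2 12-19 | P3 19-24 |
Completion: P0=2  P1=7  P2=19  P3=24  P4=11  P5=12
Turnaround (C−A): P0=2  P1=7  P2=11  P3=16  P4=7  P5=6

7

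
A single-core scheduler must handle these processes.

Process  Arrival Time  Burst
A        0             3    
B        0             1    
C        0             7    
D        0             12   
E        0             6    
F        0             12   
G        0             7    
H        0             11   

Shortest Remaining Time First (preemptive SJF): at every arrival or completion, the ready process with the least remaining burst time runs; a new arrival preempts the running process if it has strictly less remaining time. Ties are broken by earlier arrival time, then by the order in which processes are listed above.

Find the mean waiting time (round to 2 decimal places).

17.25

Timeline: | B 0-1 | A 1-4 | E 4-10 | C 10-17 | G 17-24 | H 24-35 | D 35-47 | F 47-59 |
Completion: A=4  B=1  C=17  D=47  E=10  F=59  G=24  H=35
Turnaround (C−A): A=4  B=1  C=17  D=47  E=10  F=59  G=24  H=35
Waiting times: A=1, B=0, C=10, D=35, E=4, F=47, G=17, H=24
Average waiting = (1+0+10+35+4+47+17+24) / 8 = 138/8 = 17.25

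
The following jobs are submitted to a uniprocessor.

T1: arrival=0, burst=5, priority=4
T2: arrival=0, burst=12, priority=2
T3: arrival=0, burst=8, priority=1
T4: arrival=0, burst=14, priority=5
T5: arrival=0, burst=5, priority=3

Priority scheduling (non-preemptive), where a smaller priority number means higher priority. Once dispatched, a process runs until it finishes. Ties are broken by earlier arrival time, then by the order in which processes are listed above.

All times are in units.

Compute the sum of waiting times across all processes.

Schedule: | T3 0-8 | T2 8-20 | T5 20-25 | T1 25-30 | T4 30-44 |
Completion: T1=30  T2=20  T3=8  T4=44  T5=25
Waiting = turnaround − burst: T1=25, T2=8, T3=0, T4=30, T5=20
Total waiting = 25 + 8 + 0 + 30 + 20 = 83

83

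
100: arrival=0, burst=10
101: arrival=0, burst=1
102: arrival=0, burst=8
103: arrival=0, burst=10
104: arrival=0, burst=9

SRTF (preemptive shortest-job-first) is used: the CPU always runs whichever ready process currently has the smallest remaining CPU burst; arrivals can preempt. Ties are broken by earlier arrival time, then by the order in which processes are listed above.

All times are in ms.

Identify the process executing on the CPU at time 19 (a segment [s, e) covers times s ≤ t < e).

Gantt: | 101 0-1 | 102 1-9 | 104 9-18 | 100 18-28 | 103 28-38 |
Completion: 100=28  101=1  102=9  103=38  104=18

100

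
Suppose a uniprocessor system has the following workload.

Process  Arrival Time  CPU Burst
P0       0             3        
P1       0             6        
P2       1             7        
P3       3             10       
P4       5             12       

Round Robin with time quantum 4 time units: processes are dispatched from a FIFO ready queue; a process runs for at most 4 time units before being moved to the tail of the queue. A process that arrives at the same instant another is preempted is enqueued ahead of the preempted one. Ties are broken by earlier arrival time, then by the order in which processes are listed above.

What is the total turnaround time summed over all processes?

111

Gantt: | P0 0-3 | P1 3-7 | P2 7-11 | P3 11-15 | P4 15-19 | P1 19-21 | P2 21-24 | P3 24-28 | P4 28-32 | P3 32-34 | P4 34-38 |
Completion: P0=3  P1=21  P2=24  P3=34  P4=38
Turnaround (C−A): P0=3  P1=21  P2=23  P3=31  P4=33
Turnaround = completion − arrival: P0=3, P1=21, P2=23, P3=31, P4=33
Total turnaround = 3 + 21 + 23 + 31 + 33 = 111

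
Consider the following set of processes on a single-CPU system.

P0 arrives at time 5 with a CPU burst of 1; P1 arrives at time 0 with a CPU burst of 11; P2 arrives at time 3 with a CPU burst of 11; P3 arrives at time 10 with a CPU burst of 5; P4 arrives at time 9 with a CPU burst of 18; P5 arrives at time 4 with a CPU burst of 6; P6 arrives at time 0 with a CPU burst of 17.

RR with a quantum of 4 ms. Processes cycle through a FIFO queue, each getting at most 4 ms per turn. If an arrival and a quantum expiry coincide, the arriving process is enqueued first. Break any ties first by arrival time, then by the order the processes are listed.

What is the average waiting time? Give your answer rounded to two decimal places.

34.14

Timeline: | P1 0-4 | P6 4-8 | P2 8-12 | P5 12-16 | P1 16-20 | P0 20-21 | P6 21-25 | P4 25-29 | P3 29-33 | P2 33-37 | P5 37-39 | P1 39-42 | P6 42-46 | P4 46-50 | P3 50-51 | P2 51-54 | P6 54-58 | P4 58-62 | P6 62-63 | P4 63-69 |
Completion: P0=21  P1=42  P2=54  P3=51  P4=69  P5=39  P6=63
Turnaround (C−A): P0=16  P1=42  P2=51  P3=41  P4=60  P5=35  P6=63
Waiting times: P0=15, P1=31, P2=40, P3=36, P4=42, P5=29, P6=46
Average waiting = (15+31+40+36+42+29+46) / 7 = 239/7 = 34.14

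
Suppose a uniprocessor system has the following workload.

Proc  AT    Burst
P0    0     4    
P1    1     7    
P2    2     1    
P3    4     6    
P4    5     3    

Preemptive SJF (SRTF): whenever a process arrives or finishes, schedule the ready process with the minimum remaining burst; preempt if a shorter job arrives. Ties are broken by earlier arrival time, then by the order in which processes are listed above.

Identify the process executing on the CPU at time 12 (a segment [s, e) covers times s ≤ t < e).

Gantt: | P0 0-2 | P2 2-3 | P0 3-5 | P4 5-8 | P3 8-14 | P1 14-21 |
Completion: P0=5  P1=21  P2=3  P3=14  P4=8

P3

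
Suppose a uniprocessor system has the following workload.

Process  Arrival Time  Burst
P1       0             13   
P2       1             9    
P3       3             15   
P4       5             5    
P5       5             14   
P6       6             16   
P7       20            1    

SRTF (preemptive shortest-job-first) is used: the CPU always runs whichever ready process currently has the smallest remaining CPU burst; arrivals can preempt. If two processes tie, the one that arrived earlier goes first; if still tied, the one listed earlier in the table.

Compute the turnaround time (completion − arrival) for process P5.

Schedule: | P1 0-1 | P2 1-10 | P4 10-15 | P1 15-20 | P7 20-21 | P1 21-28 | P5 28-42 | P3 42-57 | P6 57-73 |
Completion: P1=28  P2=10  P3=57  P4=15  P5=42  P6=73  P7=21
Turnaround (C−A): P1=28  P2=9  P3=54  P4=10  P5=37  P6=67  P7=1
Turnaround(P5) = completion − arrival = 42 − 5 = 37

37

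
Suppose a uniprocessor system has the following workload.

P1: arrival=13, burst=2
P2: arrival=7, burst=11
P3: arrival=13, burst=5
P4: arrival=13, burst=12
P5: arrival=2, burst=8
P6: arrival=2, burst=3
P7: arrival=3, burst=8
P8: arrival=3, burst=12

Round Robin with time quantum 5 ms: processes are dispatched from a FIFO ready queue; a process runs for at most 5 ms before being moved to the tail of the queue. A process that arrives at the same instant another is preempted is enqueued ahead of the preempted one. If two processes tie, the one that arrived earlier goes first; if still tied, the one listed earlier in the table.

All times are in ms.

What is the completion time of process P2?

61

Gantt: | idle 0-2 | P5 2-7 | P6 7-10 | P7 10-15 | P8 15-20 | P2 20-25 | P5 25-28 | P1 28-30 | P3 30-35 | P4 35-40 | P7 40-43 | P8 43-48 | P2 48-53 | P4 53-58 | P8 58-60 | P2 60-61 | P4 61-63 |
Completion: P1=30  P2=61  P3=35  P4=63  P5=28  P6=10  P7=43  P8=60
Turnaround (C−A): P1=17  P2=54  P3=22  P4=50  P5=26  P6=8  P7=40  P8=57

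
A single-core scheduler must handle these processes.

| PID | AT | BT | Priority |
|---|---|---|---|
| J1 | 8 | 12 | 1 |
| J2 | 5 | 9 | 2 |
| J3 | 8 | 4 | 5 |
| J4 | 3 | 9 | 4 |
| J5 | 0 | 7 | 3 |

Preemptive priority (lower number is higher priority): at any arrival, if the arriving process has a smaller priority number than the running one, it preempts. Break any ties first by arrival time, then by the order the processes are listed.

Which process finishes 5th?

J3

Gantt: | J5 0-5 | J2 5-8 | J1 8-20 | J2 20-26 | J5 26-28 | J4 28-37 | J3 37-41 |
Completion: J1=20  J2=26  J3=41  J4=37  J5=28
Turnaround (C−A): J1=12  J2=21  J3=33  J4=34  J5=28
Finish order: J1 → J2 → J5 → J4 → J3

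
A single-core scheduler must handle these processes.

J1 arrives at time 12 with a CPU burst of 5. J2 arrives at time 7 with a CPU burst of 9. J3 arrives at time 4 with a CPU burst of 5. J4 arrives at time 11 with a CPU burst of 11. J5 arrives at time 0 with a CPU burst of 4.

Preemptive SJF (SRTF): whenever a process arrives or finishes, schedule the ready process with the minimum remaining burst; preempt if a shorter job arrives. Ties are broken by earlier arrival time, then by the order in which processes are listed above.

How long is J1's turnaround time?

5

Gantt: | J5 0-4 | J3 4-9 | J2 9-12 | J1 12-17 | J2 17-23 | J4 23-34 |
Completion: J1=17  J2=23  J3=9  J4=34  J5=4
Turnaround (C−A): J1=5  J2=16  J3=5  J4=23  J5=4
Turnaround(J1) = completion − arrival = 17 − 12 = 5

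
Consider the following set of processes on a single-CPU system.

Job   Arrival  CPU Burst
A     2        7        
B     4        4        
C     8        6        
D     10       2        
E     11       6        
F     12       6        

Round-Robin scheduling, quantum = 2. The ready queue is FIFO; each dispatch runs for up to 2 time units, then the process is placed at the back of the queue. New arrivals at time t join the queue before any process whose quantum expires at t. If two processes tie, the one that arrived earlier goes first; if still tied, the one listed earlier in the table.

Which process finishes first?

Timeline: | idle 0-2 | A 2-4 | B 4-6 | A 6-8 | B 8-10 | C 10-12 | A 12-14 | D 14-16 | E 16-18 | F 18-20 | C 20-22 | A 22-23 | E 23-25 | F 25-27 | C 27-29 | E 29-31 | F 31-33 |
Completion: A=23  B=10  C=29  D=16  E=31  F=33
Finish order: B → D → A → C → E → F

B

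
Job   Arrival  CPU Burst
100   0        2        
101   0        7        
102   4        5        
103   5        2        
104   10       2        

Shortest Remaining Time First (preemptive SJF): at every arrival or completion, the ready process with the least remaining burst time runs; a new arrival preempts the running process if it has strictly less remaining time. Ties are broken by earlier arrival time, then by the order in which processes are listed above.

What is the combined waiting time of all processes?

14

Schedule: | 100 0-2 | 101 2-5 | 103 5-7 | 101 7-11 | 104 11-13 | 102 13-18 |
Completion: 100=2  101=11  102=18  103=7  104=13
Turnaround (C−A): 100=2  101=11  102=14  103=2  104=3
Waiting = turnaround − burst: 100=0, 101=4, 102=9, 103=0, 104=1
Total waiting = 0 + 4 + 9 + 0 + 1 = 14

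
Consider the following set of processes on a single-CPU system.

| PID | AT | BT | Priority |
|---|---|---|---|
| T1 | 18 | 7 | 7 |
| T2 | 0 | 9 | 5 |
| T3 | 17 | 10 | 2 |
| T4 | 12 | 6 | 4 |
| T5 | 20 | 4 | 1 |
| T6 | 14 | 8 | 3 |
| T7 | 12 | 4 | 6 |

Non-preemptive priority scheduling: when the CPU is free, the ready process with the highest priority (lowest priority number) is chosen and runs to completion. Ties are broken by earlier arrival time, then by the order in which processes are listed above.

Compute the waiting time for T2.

0

Gantt: | T2 0-9 | idle 9-12 | T4 12-18 | T3 18-28 | T5 28-32 | T6 32-40 | T7 40-44 | T1 44-51 |
Completion: T1=51  T2=9  T3=28  T4=18  T5=32  T6=40  T7=44
Waiting(T2) = turnaround − burst = 9 − 9 = 0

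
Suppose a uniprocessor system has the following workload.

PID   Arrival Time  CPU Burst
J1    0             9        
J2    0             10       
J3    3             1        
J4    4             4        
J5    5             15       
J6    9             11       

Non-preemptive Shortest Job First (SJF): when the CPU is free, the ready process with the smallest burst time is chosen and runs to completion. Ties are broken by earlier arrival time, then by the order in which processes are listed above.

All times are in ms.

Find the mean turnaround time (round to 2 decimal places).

Timeline: | J1 0-9 | J3 9-10 | J4 10-14 | J2 14-24 | J6 24-35 | J5 35-50 |
Completion: J1=9  J2=24  J3=10  J4=14  J5=50  J6=35
Turnaround (C−A): J1=9  J2=24  J3=7  J4=10  J5=45  J6=26
Turnaround times: J1=9, J2=24, J3=7, J4=10, J5=45, J6=26
Average turnaround = (9+24+7+10+45+26) / 6 = 121/6 = 20.17

20.17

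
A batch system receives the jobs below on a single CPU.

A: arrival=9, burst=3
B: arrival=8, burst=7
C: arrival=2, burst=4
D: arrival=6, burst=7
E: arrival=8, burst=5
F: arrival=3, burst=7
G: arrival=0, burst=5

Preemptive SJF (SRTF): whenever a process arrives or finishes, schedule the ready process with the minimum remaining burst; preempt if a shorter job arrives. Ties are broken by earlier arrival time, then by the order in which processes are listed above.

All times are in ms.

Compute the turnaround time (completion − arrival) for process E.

Timeline: | G 0-5 | C 5-9 | A 9-12 | E 12-17 | F 17-24 | D 24-31 | B 31-38 |
Completion: A=12  B=38  C=9  D=31  E=17  F=24  G=5
Turnaround(E) = completion − arrival = 17 − 8 = 9

9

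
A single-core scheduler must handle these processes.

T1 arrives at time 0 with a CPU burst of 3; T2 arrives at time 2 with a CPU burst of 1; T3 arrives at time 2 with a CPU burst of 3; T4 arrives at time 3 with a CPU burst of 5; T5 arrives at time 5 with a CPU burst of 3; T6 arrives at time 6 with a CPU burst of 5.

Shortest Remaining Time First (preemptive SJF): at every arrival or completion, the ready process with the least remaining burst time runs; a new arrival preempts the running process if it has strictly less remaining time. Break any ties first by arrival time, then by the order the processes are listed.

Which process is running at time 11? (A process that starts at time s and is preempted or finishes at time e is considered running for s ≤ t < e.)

Timeline: | T1 0-3 | T2 3-4 | T3 4-7 | T5 7-10 | T4 10-15 | T6 15-20 |
Completion: T1=3  T2=4  T3=7  T4=15  T5=10  T6=20

T4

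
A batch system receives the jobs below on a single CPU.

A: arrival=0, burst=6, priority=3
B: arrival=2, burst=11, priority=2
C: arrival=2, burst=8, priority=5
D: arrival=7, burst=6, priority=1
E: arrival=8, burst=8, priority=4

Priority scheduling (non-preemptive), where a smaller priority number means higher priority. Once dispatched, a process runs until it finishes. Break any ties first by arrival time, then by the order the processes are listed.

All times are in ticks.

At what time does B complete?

17

Gantt: | A 0-6 | B 6-17 | D 17-23 | E 23-31 | C 31-39 |
Completion: A=6  B=17  C=39  D=23  E=31
Turnaround (C−A): A=6  B=15  C=37  D=16  E=23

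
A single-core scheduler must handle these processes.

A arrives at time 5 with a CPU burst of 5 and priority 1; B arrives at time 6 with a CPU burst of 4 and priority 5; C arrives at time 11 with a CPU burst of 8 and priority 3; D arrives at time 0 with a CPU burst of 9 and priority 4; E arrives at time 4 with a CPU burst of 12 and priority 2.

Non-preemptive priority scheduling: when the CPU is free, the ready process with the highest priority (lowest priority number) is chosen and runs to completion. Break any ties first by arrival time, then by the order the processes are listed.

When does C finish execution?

34

Gantt: | D 0-9 | A 9-14 | E 14-26 | C 26-34 | B 34-38 |
Completion: A=14  B=38  C=34  D=9  E=26
Turnaround (C−A): A=9  B=32  C=23  D=9  E=22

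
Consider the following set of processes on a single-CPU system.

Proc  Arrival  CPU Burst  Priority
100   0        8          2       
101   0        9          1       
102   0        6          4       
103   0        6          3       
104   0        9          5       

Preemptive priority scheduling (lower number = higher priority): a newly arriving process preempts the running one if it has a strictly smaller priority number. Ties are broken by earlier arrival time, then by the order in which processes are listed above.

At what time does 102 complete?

29

Timeline: | 101 0-9 | 100 9-17 | 103 17-23 | 102 23-29 | 104 29-38 |
Completion: 100=17  101=9  102=29  103=23  104=38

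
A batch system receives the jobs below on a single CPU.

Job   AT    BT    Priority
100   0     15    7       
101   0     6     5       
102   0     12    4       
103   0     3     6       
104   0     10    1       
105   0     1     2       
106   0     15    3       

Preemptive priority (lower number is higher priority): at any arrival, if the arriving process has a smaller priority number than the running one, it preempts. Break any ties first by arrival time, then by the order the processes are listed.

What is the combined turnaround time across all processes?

238

Timeline: | 104 0-10 | 105 10-11 | 106 11-26 | 102 26-38 | 101 38-44 | 103 44-47 | 100 47-62 |
Completion: 100=62  101=44  102=38  103=47  104=10  105=11  106=26
Turnaround (C−A): 100=62  101=44  102=38  103=47  104=10  105=11  106=26
Turnaround = completion − arrival: 100=62, 101=44, 102=38, 103=47, 104=10, 105=11, 106=26
Total turnaround = 62 + 44 + 38 + 47 + 10 + 11 + 26 = 238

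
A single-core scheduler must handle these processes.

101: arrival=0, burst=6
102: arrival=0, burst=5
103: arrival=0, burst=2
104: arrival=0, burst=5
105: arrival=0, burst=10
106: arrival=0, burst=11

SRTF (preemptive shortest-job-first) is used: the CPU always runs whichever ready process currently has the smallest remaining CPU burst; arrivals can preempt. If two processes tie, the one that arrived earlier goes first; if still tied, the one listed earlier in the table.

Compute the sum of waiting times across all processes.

67

Gantt: | 103 0-2 | 102 2-7 | 104 7-12 | 101 12-18 | 105 18-28 | 106 28-39 |
Completion: 101=18  102=7  103=2  104=12  105=28  106=39
Waiting = turnaround − burst: 101=12, 102=2, 103=0, 104=7, 105=18, 106=28
Total waiting = 12 + 2 + 0 + 7 + 18 + 28 = 67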